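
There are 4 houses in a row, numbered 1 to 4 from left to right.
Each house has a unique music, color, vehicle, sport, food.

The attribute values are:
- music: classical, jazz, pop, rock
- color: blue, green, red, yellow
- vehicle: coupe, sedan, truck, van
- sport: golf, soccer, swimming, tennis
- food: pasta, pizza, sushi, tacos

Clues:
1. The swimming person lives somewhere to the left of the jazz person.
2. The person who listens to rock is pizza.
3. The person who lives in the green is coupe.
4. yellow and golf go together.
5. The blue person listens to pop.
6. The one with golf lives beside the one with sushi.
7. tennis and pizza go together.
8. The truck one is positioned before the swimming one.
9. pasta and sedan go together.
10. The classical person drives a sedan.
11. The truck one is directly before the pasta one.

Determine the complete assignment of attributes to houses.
Solution:

House | Music | Color | Vehicle | Sport | Food
----------------------------------------------
  1   | rock | red | truck | tennis | pizza
  2   | classical | yellow | sedan | golf | pasta
  3   | pop | blue | van | swimming | sushi
  4   | jazz | green | coupe | soccer | tacos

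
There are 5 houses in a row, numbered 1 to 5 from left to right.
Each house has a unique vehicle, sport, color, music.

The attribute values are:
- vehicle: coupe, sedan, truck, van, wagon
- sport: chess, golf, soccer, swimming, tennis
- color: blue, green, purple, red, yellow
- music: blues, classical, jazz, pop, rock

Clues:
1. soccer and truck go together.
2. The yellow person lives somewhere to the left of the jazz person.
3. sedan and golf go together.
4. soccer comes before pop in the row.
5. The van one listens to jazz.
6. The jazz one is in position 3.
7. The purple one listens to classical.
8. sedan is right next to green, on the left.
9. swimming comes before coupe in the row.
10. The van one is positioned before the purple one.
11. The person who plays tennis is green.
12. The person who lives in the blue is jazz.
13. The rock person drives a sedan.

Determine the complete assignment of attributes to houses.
Solution:

House | Vehicle | Sport | Color | Music
---------------------------------------
  1   | sedan | golf | yellow | rock
  2   | wagon | tennis | green | blues
  3   | van | swimming | blue | jazz
  4   | truck | soccer | purple | classical
  5   | coupe | chess | red | pop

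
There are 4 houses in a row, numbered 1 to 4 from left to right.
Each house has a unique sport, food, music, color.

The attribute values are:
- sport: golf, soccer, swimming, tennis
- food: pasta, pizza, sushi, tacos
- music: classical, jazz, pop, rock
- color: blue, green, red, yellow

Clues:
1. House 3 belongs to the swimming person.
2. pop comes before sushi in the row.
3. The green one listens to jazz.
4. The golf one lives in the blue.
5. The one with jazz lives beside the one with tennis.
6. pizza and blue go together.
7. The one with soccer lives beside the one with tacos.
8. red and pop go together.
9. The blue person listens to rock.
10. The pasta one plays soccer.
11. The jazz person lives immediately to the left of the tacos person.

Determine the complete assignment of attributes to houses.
Solution:

House | Sport | Food | Music | Color
------------------------------------
  1   | soccer | pasta | jazz | green
  2   | tennis | tacos | pop | red
  3   | swimming | sushi | classical | yellow
  4   | golf | pizza | rock | blue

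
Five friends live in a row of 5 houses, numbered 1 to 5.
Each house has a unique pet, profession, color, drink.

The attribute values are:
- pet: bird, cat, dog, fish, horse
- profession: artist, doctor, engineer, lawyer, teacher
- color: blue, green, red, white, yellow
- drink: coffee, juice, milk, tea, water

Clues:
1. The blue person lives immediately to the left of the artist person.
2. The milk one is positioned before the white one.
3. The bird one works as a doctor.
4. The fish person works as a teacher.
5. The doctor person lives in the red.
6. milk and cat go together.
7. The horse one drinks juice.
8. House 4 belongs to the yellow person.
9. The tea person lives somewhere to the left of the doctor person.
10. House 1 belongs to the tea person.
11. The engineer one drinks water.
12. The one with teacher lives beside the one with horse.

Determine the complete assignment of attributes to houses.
Solution:

House | Pet | Profession | Color | Drink
----------------------------------------
  1   | fish | teacher | blue | tea
  2   | horse | artist | green | juice
  3   | bird | doctor | red | coffee
  4   | cat | lawyer | yellow | milk
  5   | dog | engineer | white | water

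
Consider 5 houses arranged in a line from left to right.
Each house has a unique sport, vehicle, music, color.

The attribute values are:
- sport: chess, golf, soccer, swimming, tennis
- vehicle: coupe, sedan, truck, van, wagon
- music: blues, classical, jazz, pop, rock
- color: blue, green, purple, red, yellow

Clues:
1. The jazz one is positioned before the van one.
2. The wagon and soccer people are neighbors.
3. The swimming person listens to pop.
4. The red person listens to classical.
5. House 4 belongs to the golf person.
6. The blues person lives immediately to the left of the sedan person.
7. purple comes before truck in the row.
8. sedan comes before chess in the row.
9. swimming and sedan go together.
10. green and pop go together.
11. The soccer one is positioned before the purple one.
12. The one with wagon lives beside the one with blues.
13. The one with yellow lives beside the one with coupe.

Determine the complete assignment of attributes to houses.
Solution:

House | Sport | Vehicle | Music | Color
---------------------------------------
  1   | tennis | wagon | jazz | yellow
  2   | soccer | coupe | blues | blue
  3   | swimming | sedan | pop | green
  4   | golf | van | rock | purple
  5   | chess | truck | classical | red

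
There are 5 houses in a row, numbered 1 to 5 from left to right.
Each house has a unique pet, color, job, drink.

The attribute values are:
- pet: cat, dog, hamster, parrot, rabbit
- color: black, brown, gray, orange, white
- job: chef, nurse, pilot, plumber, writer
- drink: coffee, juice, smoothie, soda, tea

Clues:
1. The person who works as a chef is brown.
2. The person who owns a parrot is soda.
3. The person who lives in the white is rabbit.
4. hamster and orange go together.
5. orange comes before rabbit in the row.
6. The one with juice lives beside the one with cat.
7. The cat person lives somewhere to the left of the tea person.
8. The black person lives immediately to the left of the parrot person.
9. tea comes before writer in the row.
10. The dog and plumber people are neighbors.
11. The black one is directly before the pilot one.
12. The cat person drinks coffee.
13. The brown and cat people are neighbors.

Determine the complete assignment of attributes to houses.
Solution:

House | Pet | Color | Job | Drink
---------------------------------
  1   | dog | brown | chef | juice
  2   | cat | black | plumber | coffee
  3   | parrot | gray | pilot | soda
  4   | hamster | orange | nurse | tea
  5   | rabbit | white | writer | smoothie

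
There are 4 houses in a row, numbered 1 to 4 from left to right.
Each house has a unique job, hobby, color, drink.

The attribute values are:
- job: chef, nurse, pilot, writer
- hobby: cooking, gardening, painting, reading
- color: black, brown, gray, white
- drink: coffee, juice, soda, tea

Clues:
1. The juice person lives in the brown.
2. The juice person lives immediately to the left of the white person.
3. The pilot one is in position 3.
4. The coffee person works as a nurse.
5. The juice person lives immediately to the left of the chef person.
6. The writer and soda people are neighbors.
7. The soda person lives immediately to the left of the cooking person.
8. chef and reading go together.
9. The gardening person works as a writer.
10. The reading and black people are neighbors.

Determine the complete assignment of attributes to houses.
Solution:

House | Job | Hobby | Color | Drink
-----------------------------------
  1   | writer | gardening | brown | juice
  2   | chef | reading | white | soda
  3   | pilot | cooking | black | tea
  4   | nurse | painting | gray | coffee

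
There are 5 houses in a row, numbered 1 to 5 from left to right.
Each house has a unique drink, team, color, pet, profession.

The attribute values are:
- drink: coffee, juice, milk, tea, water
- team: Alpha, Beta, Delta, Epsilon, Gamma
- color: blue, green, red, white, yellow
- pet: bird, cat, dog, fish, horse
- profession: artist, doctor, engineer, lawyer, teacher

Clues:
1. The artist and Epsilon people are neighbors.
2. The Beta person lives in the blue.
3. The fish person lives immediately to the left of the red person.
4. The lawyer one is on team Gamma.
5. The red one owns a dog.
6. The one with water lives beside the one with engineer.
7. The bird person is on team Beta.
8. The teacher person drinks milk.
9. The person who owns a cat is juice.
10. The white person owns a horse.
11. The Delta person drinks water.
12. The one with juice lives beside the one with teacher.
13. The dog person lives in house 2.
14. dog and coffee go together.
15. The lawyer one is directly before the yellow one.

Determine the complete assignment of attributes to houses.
Solution:

House | Drink | Team | Color | Pet | Profession
-----------------------------------------------
  1   | water | Delta | green | fish | artist
  2   | coffee | Epsilon | red | dog | engineer
  3   | tea | Gamma | white | horse | lawyer
  4   | juice | Alpha | yellow | cat | doctor
  5   | milk | Beta | blue | bird | teacher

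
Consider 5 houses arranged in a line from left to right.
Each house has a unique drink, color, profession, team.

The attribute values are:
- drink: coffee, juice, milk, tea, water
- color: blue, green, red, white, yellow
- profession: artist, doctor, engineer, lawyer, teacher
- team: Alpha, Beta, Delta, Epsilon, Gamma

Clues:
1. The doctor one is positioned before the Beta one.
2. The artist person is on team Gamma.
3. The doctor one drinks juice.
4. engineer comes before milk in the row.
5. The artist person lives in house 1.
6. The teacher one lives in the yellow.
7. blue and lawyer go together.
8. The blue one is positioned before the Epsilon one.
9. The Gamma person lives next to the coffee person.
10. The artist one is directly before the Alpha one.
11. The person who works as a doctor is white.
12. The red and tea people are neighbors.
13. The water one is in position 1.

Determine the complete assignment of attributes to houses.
Solution:

House | Drink | Color | Profession | Team
-----------------------------------------
  1   | water | green | artist | Gamma
  2   | coffee | red | engineer | Alpha
  3   | tea | blue | lawyer | Delta
  4   | juice | white | doctor | Epsilon
  5   | milk | yellow | teacher | Beta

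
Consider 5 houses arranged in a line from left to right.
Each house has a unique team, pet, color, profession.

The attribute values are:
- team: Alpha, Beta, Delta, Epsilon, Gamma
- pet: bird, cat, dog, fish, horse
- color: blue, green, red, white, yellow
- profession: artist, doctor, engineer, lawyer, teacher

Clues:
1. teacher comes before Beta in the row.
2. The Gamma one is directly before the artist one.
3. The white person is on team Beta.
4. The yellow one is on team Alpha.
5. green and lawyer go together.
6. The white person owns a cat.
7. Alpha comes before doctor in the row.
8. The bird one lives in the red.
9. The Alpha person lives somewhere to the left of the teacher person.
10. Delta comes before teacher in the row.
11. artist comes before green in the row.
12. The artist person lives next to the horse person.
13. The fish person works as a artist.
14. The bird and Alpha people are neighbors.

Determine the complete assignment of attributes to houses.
Solution:

House | Team | Pet | Color | Profession
---------------------------------------
  1   | Gamma | bird | red | engineer
  2   | Alpha | fish | yellow | artist
  3   | Delta | horse | green | lawyer
  4   | Epsilon | dog | blue | teacher
  5   | Beta | cat | white | doctor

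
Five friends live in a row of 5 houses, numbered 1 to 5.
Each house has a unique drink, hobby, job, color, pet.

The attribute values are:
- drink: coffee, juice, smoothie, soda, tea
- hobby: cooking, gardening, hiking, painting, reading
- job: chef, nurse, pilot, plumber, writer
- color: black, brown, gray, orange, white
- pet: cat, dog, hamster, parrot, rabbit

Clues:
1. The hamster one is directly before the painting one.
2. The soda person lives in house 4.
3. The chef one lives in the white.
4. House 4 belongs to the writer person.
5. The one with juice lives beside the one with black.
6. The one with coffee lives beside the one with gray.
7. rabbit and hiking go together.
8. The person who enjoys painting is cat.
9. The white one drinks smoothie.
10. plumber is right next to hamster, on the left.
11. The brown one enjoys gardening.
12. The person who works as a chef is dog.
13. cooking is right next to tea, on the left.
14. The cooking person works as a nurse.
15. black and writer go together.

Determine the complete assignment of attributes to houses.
Solution:

House | Drink | Hobby | Job | Color | Pet
-----------------------------------------
  1   | coffee | cooking | nurse | orange | parrot
  2   | tea | hiking | plumber | gray | rabbit
  3   | juice | gardening | pilot | brown | hamster
  4   | soda | painting | writer | black | cat
  5   | smoothie | reading | chef | white | dog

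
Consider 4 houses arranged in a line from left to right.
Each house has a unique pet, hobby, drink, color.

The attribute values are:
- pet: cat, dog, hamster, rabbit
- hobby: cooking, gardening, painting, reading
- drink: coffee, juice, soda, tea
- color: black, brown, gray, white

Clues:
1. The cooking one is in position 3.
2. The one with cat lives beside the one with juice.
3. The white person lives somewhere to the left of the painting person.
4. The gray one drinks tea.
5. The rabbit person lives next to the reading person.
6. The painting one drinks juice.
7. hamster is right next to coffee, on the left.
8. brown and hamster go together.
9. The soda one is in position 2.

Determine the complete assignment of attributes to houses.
Solution:

House | Pet | Hobby | Drink | Color
-----------------------------------
  1   | rabbit | gardening | tea | gray
  2   | hamster | reading | soda | brown
  3   | cat | cooking | coffee | white
  4   | dog | painting | juice | black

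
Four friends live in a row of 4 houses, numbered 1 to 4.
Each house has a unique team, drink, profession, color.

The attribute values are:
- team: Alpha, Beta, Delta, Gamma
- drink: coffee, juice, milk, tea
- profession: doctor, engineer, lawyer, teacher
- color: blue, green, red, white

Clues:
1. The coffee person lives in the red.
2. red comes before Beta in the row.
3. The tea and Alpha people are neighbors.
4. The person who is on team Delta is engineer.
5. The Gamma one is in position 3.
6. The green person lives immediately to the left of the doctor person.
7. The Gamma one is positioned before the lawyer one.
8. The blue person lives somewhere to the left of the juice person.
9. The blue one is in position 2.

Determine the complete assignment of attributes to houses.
Solution:

House | Team | Drink | Profession | Color
-----------------------------------------
  1   | Delta | tea | engineer | green
  2   | Alpha | milk | doctor | blue
  3   | Gamma | coffee | teacher | red
  4   | Beta | juice | lawyer | white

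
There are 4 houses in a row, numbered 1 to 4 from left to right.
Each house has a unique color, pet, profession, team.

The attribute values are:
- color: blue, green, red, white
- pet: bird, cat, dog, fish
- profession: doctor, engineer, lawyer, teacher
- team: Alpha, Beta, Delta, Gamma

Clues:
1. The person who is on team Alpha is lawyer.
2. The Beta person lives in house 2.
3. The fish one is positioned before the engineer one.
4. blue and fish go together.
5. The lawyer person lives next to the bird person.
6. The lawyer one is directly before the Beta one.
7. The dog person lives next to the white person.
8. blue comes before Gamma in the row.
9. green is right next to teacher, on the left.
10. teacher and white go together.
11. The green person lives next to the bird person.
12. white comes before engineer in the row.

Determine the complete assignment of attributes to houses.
Solution:

House | Color | Pet | Profession | Team
---------------------------------------
  1   | green | dog | lawyer | Alpha
  2   | white | bird | teacher | Beta
  3   | blue | fish | doctor | Delta
  4   | red | cat | engineer | Gamma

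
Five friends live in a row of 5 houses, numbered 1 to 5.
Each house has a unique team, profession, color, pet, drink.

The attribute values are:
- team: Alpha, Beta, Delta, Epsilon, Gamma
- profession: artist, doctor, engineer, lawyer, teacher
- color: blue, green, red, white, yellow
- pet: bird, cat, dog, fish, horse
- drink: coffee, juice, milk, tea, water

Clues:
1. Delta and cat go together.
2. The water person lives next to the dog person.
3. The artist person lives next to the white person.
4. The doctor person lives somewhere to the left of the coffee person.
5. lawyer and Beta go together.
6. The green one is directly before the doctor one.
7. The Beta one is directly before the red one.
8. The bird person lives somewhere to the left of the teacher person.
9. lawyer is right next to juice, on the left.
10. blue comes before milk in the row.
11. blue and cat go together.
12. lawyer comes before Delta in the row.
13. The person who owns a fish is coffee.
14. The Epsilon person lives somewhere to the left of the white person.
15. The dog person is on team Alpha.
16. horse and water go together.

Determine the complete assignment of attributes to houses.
Solution:

House | Team | Profession | Color | Pet | Drink
-----------------------------------------------
  1   | Beta | lawyer | green | horse | water
  2   | Alpha | doctor | red | dog | juice
  3   | Delta | engineer | blue | cat | tea
  4   | Epsilon | artist | yellow | bird | milk
  5   | Gamma | teacher | white | fish | coffee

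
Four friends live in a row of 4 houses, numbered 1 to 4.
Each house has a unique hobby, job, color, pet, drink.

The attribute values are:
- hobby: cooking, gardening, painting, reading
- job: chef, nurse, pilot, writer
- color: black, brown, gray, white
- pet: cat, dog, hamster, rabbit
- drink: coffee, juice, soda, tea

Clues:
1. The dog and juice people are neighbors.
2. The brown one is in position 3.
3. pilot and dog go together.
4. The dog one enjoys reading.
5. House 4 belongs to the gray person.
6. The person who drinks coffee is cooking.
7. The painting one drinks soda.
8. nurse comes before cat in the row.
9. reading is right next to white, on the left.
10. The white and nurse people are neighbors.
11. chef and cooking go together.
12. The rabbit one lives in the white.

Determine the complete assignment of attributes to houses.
Solution:

House | Hobby | Job | Color | Pet | Drink
-----------------------------------------
  1   | reading | pilot | black | dog | tea
  2   | gardening | writer | white | rabbit | juice
  3   | painting | nurse | brown | hamster | soda
  4   | cooking | chef | gray | cat | coffee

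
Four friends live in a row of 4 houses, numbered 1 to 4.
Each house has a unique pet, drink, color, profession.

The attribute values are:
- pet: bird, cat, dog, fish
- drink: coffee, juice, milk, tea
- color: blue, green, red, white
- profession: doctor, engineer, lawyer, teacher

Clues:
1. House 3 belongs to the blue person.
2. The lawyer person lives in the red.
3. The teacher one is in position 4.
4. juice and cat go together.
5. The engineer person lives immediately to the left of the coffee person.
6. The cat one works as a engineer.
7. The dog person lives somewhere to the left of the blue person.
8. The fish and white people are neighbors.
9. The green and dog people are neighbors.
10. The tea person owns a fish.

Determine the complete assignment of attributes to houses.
Solution:

House | Pet | Drink | Color | Profession
----------------------------------------
  1   | cat | juice | green | engineer
  2   | dog | coffee | red | lawyer
  3   | fish | tea | blue | doctor
  4   | bird | milk | white | teacher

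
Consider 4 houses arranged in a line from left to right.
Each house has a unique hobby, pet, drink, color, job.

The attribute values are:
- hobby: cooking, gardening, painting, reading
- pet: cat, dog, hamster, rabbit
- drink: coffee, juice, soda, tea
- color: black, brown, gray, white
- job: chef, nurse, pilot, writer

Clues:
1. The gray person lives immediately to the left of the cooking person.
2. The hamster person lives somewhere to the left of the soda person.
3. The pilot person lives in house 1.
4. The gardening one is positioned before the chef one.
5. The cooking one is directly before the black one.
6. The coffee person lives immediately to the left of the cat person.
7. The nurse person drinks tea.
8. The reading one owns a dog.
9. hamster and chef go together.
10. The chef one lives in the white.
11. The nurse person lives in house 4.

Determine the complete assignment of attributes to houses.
Solution:

House | Hobby | Pet | Drink | Color | Job
-----------------------------------------
  1   | gardening | rabbit | juice | gray | pilot
  2   | cooking | hamster | coffee | white | chef
  3   | painting | cat | soda | black | writer
  4   | reading | dog | tea | brown | nurse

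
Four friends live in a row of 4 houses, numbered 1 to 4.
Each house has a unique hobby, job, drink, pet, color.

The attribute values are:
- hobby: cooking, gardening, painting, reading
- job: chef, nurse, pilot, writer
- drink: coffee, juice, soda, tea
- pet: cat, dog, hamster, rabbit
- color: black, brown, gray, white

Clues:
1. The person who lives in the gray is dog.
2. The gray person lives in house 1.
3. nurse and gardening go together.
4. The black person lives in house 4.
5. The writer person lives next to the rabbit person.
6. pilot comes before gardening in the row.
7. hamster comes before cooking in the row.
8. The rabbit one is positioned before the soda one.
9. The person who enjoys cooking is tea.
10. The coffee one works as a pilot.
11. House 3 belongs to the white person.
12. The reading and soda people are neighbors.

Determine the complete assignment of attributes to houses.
Solution:

House | Hobby | Job | Drink | Pet | Color
-----------------------------------------
  1   | painting | writer | juice | dog | gray
  2   | reading | pilot | coffee | rabbit | brown
  3   | gardening | nurse | soda | hamster | white
  4   | cooking | chef | tea | cat | black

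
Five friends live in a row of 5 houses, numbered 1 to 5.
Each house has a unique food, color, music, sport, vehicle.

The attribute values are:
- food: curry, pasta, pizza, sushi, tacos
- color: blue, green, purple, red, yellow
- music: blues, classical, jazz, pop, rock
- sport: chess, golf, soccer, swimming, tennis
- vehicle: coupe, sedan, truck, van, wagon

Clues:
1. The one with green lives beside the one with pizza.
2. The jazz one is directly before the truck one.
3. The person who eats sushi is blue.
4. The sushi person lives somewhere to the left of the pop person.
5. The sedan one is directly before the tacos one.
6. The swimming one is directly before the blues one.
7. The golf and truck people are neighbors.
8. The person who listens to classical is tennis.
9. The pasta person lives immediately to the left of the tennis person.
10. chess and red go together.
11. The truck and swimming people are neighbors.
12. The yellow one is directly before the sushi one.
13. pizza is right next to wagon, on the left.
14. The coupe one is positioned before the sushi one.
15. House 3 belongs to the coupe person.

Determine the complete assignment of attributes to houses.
Solution:

House | Food | Color | Music | Sport | Vehicle
----------------------------------------------
  1   | pasta | purple | jazz | golf | sedan
  2   | tacos | green | classical | tennis | truck
  3   | pizza | yellow | rock | swimming | coupe
  4   | sushi | blue | blues | soccer | wagon
  5   | curry | red | pop | chess | van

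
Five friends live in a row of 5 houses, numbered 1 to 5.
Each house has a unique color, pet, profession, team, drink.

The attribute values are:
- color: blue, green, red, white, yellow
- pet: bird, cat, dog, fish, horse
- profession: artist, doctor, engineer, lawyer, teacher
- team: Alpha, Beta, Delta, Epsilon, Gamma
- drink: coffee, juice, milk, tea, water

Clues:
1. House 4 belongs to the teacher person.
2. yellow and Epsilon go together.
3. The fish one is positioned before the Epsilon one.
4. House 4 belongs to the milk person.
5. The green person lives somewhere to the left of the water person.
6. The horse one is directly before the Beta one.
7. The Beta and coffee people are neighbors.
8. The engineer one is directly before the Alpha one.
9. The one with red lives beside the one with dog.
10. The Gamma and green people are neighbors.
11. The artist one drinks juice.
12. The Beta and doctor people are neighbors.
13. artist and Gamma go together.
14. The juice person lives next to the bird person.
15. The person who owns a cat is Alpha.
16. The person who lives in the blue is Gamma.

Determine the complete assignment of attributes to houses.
Solution:

House | Color | Pet | Profession | Team | Drink
-----------------------------------------------
  1   | blue | horse | artist | Gamma | juice
  2   | green | bird | engineer | Beta | tea
  3   | white | cat | doctor | Alpha | coffee
  4   | red | fish | teacher | Delta | milk
  5   | yellow | dog | lawyer | Epsilon | water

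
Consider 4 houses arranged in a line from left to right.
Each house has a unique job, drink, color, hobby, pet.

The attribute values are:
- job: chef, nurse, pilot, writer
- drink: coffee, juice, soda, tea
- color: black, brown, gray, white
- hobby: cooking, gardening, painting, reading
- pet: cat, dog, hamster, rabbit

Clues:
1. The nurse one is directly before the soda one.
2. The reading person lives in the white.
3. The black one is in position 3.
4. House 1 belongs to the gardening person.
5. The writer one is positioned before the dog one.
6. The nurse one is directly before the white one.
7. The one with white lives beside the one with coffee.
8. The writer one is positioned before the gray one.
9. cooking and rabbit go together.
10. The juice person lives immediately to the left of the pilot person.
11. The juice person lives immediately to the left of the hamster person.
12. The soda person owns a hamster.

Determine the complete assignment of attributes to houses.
Solution:

House | Job | Drink | Color | Hobby | Pet
-----------------------------------------
  1   | nurse | juice | brown | gardening | cat
  2   | pilot | soda | white | reading | hamster
  3   | writer | coffee | black | cooking | rabbit
  4   | chef | tea | gray | painting | dog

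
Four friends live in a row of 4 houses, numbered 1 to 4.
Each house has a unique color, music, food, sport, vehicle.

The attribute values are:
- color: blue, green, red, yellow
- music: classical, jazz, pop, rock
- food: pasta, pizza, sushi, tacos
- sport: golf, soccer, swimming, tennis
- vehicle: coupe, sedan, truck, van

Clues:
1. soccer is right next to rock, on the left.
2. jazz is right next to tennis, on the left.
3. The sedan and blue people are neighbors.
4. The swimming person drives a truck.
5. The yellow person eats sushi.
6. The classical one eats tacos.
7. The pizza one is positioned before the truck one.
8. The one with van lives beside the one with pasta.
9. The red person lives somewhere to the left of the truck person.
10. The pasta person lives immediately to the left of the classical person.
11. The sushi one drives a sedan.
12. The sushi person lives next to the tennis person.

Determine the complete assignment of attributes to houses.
Solution:

House | Color | Music | Food | Sport | Vehicle
----------------------------------------------
  1   | yellow | jazz | sushi | soccer | sedan
  2   | blue | rock | pizza | tennis | van
  3   | red | pop | pasta | golf | coupe
  4   | green | classical | tacos | swimming | truck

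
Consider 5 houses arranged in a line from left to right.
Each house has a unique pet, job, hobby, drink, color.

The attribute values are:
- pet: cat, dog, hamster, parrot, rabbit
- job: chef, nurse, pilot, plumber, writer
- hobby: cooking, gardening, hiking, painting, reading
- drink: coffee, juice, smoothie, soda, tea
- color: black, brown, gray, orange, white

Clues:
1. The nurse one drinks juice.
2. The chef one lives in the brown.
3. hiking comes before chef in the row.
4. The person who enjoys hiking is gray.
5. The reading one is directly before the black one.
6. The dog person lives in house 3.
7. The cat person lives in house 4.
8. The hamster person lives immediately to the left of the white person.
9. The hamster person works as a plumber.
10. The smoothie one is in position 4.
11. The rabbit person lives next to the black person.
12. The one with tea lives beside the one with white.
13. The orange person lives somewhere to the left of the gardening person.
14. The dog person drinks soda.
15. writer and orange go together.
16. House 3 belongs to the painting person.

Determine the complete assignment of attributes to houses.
Solution:

House | Pet | Job | Hobby | Drink | Color
-----------------------------------------
  1   | hamster | plumber | hiking | tea | gray
  2   | rabbit | nurse | reading | juice | white
  3   | dog | pilot | painting | soda | black
  4   | cat | writer | cooking | smoothie | orange
  5   | parrot | chef | gardening | coffee | brown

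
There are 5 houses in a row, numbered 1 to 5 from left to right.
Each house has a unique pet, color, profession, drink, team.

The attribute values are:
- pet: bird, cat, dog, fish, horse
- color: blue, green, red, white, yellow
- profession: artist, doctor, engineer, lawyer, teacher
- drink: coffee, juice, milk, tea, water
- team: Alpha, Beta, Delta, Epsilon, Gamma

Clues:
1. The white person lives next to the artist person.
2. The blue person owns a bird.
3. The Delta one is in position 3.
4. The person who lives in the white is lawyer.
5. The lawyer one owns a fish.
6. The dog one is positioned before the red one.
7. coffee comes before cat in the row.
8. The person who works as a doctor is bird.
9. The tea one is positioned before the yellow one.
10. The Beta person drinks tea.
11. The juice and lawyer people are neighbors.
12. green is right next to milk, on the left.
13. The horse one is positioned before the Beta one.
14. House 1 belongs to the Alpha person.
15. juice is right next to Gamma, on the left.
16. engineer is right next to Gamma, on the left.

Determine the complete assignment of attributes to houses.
Solution:

House | Pet | Color | Profession | Drink | Team
-----------------------------------------------
  1   | dog | green | engineer | juice | Alpha
  2   | fish | white | lawyer | milk | Gamma
  3   | horse | red | artist | coffee | Delta
  4   | bird | blue | doctor | tea | Beta
  5   | cat | yellow | teacher | water | Epsilon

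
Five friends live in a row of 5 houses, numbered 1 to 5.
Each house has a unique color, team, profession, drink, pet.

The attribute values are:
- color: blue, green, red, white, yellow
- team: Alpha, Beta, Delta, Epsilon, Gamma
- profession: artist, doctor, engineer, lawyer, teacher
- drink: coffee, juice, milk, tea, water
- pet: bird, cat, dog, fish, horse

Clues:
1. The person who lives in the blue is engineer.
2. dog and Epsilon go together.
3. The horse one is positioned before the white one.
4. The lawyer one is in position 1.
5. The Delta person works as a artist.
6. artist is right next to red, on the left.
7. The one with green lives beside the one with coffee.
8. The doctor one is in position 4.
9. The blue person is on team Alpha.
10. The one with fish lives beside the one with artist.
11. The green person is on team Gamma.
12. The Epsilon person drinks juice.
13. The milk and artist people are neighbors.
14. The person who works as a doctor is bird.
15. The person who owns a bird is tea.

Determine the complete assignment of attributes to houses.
Solution:

House | Color | Team | Profession | Drink | Pet
-----------------------------------------------
  1   | green | Gamma | lawyer | milk | fish
  2   | yellow | Delta | artist | coffee | horse
  3   | red | Epsilon | teacher | juice | dog
  4   | white | Beta | doctor | tea | bird
  5   | blue | Alpha | engineer | water | cat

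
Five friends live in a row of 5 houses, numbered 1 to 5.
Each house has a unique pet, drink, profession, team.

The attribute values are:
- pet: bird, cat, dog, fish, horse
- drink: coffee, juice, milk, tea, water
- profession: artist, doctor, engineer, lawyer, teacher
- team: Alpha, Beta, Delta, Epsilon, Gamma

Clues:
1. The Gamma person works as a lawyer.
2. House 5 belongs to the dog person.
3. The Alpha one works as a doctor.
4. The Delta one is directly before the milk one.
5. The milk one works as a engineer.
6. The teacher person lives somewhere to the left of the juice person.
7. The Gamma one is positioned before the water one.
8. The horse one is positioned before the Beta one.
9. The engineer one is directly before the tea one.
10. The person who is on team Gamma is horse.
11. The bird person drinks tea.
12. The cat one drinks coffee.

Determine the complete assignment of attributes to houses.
Solution:

House | Pet | Drink | Profession | Team
---------------------------------------
  1   | cat | coffee | teacher | Delta
  2   | fish | milk | engineer | Epsilon
  3   | bird | tea | doctor | Alpha
  4   | horse | juice | lawyer | Gamma
  5   | dog | water | artist | Beta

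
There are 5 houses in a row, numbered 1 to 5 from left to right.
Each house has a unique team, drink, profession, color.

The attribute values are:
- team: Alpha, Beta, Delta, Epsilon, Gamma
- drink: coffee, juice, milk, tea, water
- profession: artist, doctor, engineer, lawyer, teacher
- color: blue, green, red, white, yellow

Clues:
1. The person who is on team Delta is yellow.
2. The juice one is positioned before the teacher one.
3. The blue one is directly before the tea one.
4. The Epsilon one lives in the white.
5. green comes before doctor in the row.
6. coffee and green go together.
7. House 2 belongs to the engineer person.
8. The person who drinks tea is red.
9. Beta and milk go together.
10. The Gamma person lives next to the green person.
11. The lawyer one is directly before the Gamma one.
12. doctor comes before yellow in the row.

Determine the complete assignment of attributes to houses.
Solution:

House | Team | Drink | Profession | Color
-----------------------------------------
  1   | Beta | milk | lawyer | blue
  2   | Gamma | tea | engineer | red
  3   | Alpha | coffee | artist | green
  4   | Epsilon | juice | doctor | white
  5   | Delta | water | teacher | yellow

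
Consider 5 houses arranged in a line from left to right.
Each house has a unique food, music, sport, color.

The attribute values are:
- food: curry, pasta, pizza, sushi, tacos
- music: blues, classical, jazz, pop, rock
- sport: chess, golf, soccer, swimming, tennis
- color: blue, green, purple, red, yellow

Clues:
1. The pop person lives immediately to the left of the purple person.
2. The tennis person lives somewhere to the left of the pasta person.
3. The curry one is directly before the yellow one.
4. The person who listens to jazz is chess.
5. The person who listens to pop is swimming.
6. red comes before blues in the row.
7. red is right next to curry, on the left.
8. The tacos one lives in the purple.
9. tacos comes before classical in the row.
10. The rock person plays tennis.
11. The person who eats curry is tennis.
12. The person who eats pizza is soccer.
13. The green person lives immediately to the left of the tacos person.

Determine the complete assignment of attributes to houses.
Solution:

House | Food | Music | Sport | Color
------------------------------------
  1   | sushi | pop | swimming | green
  2   | tacos | jazz | chess | purple
  3   | pizza | classical | soccer | red
  4   | curry | rock | tennis | blue
  5   | pasta | blues | golf | yellow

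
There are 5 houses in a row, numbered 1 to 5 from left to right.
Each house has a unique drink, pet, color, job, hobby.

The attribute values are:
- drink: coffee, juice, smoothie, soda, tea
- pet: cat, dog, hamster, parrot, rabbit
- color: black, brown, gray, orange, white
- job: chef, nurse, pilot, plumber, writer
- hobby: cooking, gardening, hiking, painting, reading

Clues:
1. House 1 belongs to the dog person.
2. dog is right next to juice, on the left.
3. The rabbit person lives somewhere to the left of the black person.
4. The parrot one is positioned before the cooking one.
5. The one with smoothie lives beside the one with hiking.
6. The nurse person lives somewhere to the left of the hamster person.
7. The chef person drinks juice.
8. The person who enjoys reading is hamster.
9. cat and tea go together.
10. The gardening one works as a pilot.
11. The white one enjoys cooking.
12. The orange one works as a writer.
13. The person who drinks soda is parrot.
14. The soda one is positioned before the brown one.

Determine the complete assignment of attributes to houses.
Solution:

House | Drink | Pet | Color | Job | Hobby
-----------------------------------------
  1   | smoothie | dog | orange | writer | painting
  2   | juice | rabbit | gray | chef | hiking
  3   | soda | parrot | black | pilot | gardening
  4   | tea | cat | white | nurse | cooking
  5   | coffee | hamster | brown | plumber | reading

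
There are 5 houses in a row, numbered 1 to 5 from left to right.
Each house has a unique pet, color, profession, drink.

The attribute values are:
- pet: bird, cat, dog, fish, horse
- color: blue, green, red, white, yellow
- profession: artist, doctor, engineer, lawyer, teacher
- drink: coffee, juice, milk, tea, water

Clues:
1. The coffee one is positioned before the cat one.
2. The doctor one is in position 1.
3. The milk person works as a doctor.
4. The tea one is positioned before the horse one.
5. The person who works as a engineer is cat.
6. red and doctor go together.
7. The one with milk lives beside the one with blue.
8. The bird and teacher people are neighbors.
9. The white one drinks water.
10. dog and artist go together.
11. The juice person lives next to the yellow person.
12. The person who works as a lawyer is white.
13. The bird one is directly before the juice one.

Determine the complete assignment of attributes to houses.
Solution:

House | Pet | Color | Profession | Drink
----------------------------------------
  1   | bird | red | doctor | milk
  2   | fish | blue | teacher | juice
  3   | dog | yellow | artist | coffee
  4   | cat | green | engineer | tea
  5   | horse | white | lawyer | water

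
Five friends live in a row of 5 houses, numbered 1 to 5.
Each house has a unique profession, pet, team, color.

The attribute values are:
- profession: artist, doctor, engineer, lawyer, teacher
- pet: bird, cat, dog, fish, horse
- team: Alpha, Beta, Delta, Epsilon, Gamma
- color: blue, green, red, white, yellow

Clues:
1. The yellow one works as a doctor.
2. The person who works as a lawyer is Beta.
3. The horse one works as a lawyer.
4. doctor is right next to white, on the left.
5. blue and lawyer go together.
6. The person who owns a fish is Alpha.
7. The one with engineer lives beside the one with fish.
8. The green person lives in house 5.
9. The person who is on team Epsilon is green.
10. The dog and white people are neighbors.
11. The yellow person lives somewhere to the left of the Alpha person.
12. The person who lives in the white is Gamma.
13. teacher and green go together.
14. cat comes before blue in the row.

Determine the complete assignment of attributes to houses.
Solution:

House | Profession | Pet | Team | Color
---------------------------------------
  1   | doctor | dog | Delta | yellow
  2   | engineer | cat | Gamma | white
  3   | artist | fish | Alpha | red
  4   | lawyer | horse | Beta | blue
  5   | teacher | bird | Epsilon | green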